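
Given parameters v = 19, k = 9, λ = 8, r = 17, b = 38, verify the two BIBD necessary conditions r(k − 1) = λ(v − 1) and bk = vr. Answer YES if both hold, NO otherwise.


Condition (i): r(k − 1) = 17·8 = 136; λ(v − 1) = 8·18 = 144. Match? NO.
Condition (ii): bk = 38·9 = 342; vr = 19·17 = 323. Match? NO.
Both conditions hold? NO.

NO


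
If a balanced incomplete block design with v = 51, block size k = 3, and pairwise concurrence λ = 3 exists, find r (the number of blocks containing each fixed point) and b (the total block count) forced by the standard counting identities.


Any 2-(v, k, λ) BIBD satisfies two necessary conditions:
  (i)  Each point sits in r blocks, and counting incidences through any fixed point gives r(k − 1) = λ(v − 1), so r = λ(v − 1)/(k − 1).
  (ii) Total incidences bk = vr, so b = vr/k.
Step 1: r = λ(v − 1)/(k − 1) = 3·(51 − 1)/(3 − 1) = 3·50/2 = 150/2 = 75.
Step 2: b = vr/k = 51·75/3 = 3825/3 = 1275.
Check integrality: r = 75 ∈ Z ✓, b = 1275 ∈ Z ✓.
(These identities are necessary conditions: they determine r and b for any design with these parameters, but do not by themselves prove that one exists.)

r = 75, b = 1275.


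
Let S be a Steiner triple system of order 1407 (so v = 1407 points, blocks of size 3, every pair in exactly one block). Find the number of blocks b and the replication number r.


An STS(v) is a 2-(v, 3, 1) BIBD: block size k = 3, λ = 1.
Replication: r(k − 1) = λ(v − 1) ⇒ r·2 = 1407 − 1 = 1406 ⇒ r = 703.
Block count: bk = vr ⇒ b·3 = 1407·703 = 989121 ⇒ b = 329707.

r = 703, b = 329707.


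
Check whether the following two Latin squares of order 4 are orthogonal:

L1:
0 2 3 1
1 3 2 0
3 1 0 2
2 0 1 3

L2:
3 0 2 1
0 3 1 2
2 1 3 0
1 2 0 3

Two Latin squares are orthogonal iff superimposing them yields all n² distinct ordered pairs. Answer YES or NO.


Form the n² = 16 superimposed pairs (L1[i][j], L2[i][j]), row by row (rows and columns indexed from 0):
row 0: (0,3) (2,0) (3,2) (1,1)
row 1: (1,0) (3,3) (2,1) (0,2)
row 2: (3,2) (1,1) (0,3) (2,0)
row 3: (2,1) (0,2) (1,0) (3,3)
Orthogonality requires all 16 pairs distinct.
But the pair (3,2) repeats: cell (0,2) has L1 = 3, L2 = 2, and cell (2,0) has L1 = 3, L2 = 2.
A repeated pair means some other pair never occurs (only 8 distinct pairs out of 16), so the squares are not orthogonal.
Conclusion: NO.

NO


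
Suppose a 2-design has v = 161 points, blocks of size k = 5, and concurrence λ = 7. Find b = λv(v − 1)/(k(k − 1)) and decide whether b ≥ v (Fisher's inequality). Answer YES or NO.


r = λ(v − 1)/(k − 1) = 7·160/4 = 280.
b = vr/k = 161·280/5 = 9016.
Fisher's inequality: b ≥ v ⇔ 9016 ≥ 161? YES.

YES


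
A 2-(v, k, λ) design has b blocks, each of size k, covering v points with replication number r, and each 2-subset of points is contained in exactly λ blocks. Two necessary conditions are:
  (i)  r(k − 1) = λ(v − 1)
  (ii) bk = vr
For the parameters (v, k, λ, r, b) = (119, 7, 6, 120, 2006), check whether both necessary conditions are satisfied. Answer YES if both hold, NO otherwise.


Condition (i): r(k − 1) = 120·6 = 720; λ(v − 1) = 6·118 = 708. Match? NO.
Condition (ii): bk = 2006·7 = 14042; vr = 119·120 = 14280. Match? NO.
Both conditions hold? NO.

NO


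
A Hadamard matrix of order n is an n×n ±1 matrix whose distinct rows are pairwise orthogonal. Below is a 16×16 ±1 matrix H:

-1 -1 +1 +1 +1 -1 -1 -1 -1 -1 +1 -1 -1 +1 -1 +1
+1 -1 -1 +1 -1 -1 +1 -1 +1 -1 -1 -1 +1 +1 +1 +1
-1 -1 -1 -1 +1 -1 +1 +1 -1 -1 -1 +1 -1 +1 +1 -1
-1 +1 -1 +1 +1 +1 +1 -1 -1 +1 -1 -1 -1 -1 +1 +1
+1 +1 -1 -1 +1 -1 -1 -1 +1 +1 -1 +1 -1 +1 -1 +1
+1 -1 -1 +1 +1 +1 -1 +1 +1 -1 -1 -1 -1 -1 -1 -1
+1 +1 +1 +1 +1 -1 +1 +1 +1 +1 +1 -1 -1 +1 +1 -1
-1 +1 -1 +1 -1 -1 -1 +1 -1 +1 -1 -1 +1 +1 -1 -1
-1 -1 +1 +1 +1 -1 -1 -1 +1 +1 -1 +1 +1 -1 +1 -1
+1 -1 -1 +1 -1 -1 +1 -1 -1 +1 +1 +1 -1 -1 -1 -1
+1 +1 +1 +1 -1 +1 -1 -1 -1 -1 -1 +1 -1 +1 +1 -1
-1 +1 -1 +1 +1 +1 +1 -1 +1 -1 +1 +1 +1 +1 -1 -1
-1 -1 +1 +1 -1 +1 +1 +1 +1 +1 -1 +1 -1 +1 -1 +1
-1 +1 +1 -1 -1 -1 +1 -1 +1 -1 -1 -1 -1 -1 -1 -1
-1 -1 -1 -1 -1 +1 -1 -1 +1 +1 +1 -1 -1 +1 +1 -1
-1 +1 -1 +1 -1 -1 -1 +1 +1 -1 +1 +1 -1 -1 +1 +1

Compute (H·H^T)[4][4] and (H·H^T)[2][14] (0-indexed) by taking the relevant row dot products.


Row 2 of H: [-1, -1, -1, -1, 1, -1, 1, 1, -1, -1, -1, 1, -1, 1, 1, -1].
Row 4 of H: [1, 1, -1, -1, 1, -1, -1, -1, 1, 1, -1, 1, -1, 1, -1, 1].
Row 14 of H: [-1, -1, -1, -1, -1, 1, -1, -1, 1, 1, 1, -1, -1, 1, 1, -1].
(H·H^T)[4][4] = Σ_j H[4][j]·H[4][j] = (1)² + (1)² + (-1)² + (-1)² + (1)² + (-1)² + (-1)² + (-1)² + (1)² + (1)² + (-1)² + (1)² + (-1)² + (1)² + (-1)² + (1)² = 1 + 1 + 1 + 1 + 1 + 1 + 1 + 1 + 1 + 1 + 1 + 1 + 1 + 1 + 1 + 1 = 16.
(H·H^T)[2][14] = Σ_j H[2][j]·H[14][j] = (-1)·(-1) + (-1)·(-1) + (-1)·(-1) + (-1)·(-1) + (1)·(-1) + (-1)·(1) + (1)·(-1) + (1)·(-1) + (-1)·(1) + (-1)·(1) + (-1)·(1) + (1)·(-1) + (-1)·(-1) + (1)·(1) + (1)·(1) + (-1)·(-1) = 1 + 1 + 1 + 1 + -1 + -1 + -1 + -1 + -1 + -1 + -1 + -1 + 1 + 1 + 1 + 1 = 0.
So rows 2 and 14 are orthogonal; the diagonal entry equals n = 16.

(4,4) entry = 16; (2,14) entry = 0.


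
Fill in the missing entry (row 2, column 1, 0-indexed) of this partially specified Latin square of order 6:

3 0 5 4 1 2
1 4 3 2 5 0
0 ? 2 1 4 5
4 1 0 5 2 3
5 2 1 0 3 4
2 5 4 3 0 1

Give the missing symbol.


Row 2 contains symbols [0, 1, 2, 4, 5] — missing [3].
Column 1 contains symbols [0, 1, 2, 4, 5] — missing [3].
The missing symbol must appear in both missing sets; intersection = [3].
Therefore the hidden value is 3.

Missing value = 3.


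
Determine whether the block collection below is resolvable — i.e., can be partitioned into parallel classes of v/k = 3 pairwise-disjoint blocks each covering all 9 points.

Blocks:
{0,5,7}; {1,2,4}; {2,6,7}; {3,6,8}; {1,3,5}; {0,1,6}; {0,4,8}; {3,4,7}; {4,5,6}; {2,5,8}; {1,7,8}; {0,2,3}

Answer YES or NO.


v = 9, block size k = 3, number of blocks = 12.
For resolvability, blocks must partition into parallel classes of size v/k = 3.
Total blocks must therefore be a multiple of 3: 12 = 3·4 + 0 ⇒ divisible ✓.
Greedy packing gives 4 candidate class(es). Each should be a full parallel class (size 3, covers all 9 points).
  Class 1 (3 blocks): {0,5,7}; {1,2,4}; {3,6,8}. Points covered: [0, 1, 2, 3, 4, 5, 6, 7, 8].
  Class 2 (3 blocks): {2,6,7}; {1,3,5}; {0,4,8}. Points covered: [0, 1, 2, 3, 4, 5, 6, 7, 8].
  Class 3 (3 blocks): {0,1,6}; {3,4,7}; {2,5,8}. Points covered: [0, 1, 2, 3, 4, 5, 6, 7, 8].
  Class 4 (3 blocks): {4,5,6}; {1,7,8}; {0,2,3}. Points covered: [0, 1, 2, 3, 4, 5, 6, 7, 8].
All classes full (size 3)? YES. All classes cover every point? YES.
Resolvable? YES.

YES


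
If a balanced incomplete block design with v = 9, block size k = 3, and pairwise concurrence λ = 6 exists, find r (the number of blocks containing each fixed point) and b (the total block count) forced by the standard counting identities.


Any 2-(v, k, λ) BIBD satisfies two necessary conditions:
  (i)  Each point sits in r blocks, and counting incidences through any fixed point gives r(k − 1) = λ(v − 1), so r = λ(v − 1)/(k − 1).
  (ii) Total incidences bk = vr, so b = vr/k.
Step 1: r = λ(v − 1)/(k − 1) = 6·(9 − 1)/(3 − 1) = 6·8/2 = 48/2 = 24.
Step 2: b = vr/k = 9·24/3 = 216/3 = 72.
Check integrality: r = 24 ∈ Z ✓, b = 72 ∈ Z ✓.
(These identities are necessary conditions: they determine r and b for any design with these parameters, but do not by themselves prove that one exists.)

r = 24, b = 72.


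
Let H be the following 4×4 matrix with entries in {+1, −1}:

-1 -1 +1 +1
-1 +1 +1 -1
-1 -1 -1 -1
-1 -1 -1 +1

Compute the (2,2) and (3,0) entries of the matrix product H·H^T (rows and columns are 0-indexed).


Row 0 of H: [-1, -1, 1, 1].
Row 2 of H: [-1, -1, -1, -1].
Row 3 of H: [-1, -1, -1, 1].
(H·H^T)[2][2] = Σ_j H[2][j]·H[2][j] = (-1)² + (-1)² + (-1)² + (-1)² = 1 + 1 + 1 + 1 = 4.
(H·H^T)[3][0] = Σ_j H[3][j]·H[0][j] = (-1)·(-1) + (-1)·(-1) + (-1)·(1) + (1)·(1) = 1 + 1 + -1 + 1 = 2.
Rows 3 and 0 are not orthogonal (dot product = 2 ≠ 0), so H is not a Hadamard matrix.

(2,2) entry = 4; (3,0) entry = 2.


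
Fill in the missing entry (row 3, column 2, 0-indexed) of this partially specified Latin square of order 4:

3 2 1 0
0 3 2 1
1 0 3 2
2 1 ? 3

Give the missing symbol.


Row 3 contains symbols [1, 2, 3] — missing [0].
Column 2 contains symbols [1, 2, 3] — missing [0].
The missing symbol must appear in both missing sets; intersection = [0].
Therefore the hidden value is 0.

Missing value = 0.


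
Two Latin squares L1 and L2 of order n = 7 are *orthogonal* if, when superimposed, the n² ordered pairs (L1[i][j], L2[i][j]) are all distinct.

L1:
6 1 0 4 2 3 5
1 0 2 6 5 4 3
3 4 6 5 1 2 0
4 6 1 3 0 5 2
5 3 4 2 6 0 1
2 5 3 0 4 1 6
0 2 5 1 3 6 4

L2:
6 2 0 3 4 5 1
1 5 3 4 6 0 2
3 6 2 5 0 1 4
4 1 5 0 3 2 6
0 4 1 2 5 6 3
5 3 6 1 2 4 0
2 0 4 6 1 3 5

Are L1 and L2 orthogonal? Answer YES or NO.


Form the n² = 49 superimposed pairs (L1[i][j], L2[i][j]), row by row (rows and columns indexed from 0):
row 0: (6,6) (1,2) (0,0) (4,3) (2,4) (3,5) (5,1)
row 1: (1,1) (0,5) (2,3) (6,4) (5,6) (4,0) (3,2)
row 2: (3,3) (4,6) (6,2) (5,5) (1,0) (2,1) (0,4)
row 3: (4,4) (6,1) (1,5) (3,0) (0,3) (5,2) (2,6)
row 4: (5,0) (3,4) (4,1) (2,2) (6,5) (0,6) (1,3)
row 5: (2,5) (5,3) (3,6) (0,1) (4,2) (1,4) (6,0)
row 6: (0,2) (2,0) (5,4) (1,6) (3,1) (6,3) (4,5)
Orthogonality requires all 49 pairs distinct.
Check by first coordinate: for each symbol s of L1, list the L2 entries in the n cells where L1 = s; they must all differ.
  L1 = 0: L2 entries (in reading order) 0, 5, 4, 3, 6, 1, 2 — all 7 distinct ✓
  L1 = 1: L2 entries (in reading order) 2, 1, 0, 5, 3, 4, 6 — all 7 distinct ✓
  L1 = 2: L2 entries (in reading order) 4, 3, 1, 6, 2, 5, 0 — all 7 distinct ✓
  L1 = 3: L2 entries (in reading order) 5, 2, 3, 0, 4, 6, 1 — all 7 distinct ✓
  L1 = 4: L2 entries (in reading order) 3, 0, 6, 4, 1, 2, 5 — all 7 distinct ✓
  L1 = 5: L2 entries (in reading order) 1, 6, 5, 2, 0, 3, 4 — all 7 distinct ✓
  L1 = 6: L2 entries (in reading order) 6, 4, 2, 1, 5, 0, 3 — all 7 distinct ✓
Every symbol of L1 meets every symbol of L2 exactly once, so all 49 pairs are distinct (49 of 49).
Conclusion: YES.

YES


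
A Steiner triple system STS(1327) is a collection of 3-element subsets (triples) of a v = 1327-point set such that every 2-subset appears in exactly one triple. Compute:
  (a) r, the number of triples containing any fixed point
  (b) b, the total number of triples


An STS(v) is a 2-(v, 3, 1) BIBD: block size k = 3, λ = 1.
Replication: r(k − 1) = λ(v − 1) ⇒ r·2 = 1327 − 1 = 1326 ⇒ r = 663.
Block count: bk = vr ⇒ b·3 = 1327·663 = 879801 ⇒ b = 293267.
(Check via b = v(v − 1)/6 = 1327·1326/6 = 1759602/6 = 293267.)

r = 663, b = 293267.


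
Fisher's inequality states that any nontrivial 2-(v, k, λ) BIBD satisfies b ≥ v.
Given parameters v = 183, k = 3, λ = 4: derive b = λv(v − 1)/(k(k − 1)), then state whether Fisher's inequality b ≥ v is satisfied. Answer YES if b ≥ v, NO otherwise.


b = λv(v − 1)/(k(k − 1)) = 4·183·182/(3·2) = 133224/6 = 22204.
Compare with v = 183: b ≥ v, so Fisher's inequality holds.

YES


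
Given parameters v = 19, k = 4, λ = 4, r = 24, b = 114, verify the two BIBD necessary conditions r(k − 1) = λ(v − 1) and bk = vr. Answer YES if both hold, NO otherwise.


Condition (i): r(k − 1) = 24·3 = 72; λ(v − 1) = 4·18 = 72. Match? YES.
Condition (ii): bk = 114·4 = 456; vr = 19·24 = 456. Match? YES.
Both conditions hold? YES.

YES


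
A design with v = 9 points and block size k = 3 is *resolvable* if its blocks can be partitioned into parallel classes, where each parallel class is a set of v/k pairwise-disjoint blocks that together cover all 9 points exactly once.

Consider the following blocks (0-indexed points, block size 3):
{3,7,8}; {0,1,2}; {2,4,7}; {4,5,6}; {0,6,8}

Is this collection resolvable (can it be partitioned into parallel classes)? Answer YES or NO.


v = 9, block size k = 3, number of blocks = 5.
For resolvability, blocks must partition into parallel classes of size v/k = 3.
Total blocks must therefore be a multiple of 3: 5 = 3·1 + 2 ⇒ not divisible ✗.
Resolvable? NO.

NO


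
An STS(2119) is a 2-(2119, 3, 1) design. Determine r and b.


An STS(v) is a 2-(v, 3, 1) BIBD: block size k = 3, λ = 1.
Replication: r(k − 1) = λ(v − 1) ⇒ r·2 = 2119 − 1 = 2118 ⇒ r = 1059.
Block count: bk = vr ⇒ b·3 = 2119·1059 = 2244021 ⇒ b = 748007.

r = 1059, b = 748007.


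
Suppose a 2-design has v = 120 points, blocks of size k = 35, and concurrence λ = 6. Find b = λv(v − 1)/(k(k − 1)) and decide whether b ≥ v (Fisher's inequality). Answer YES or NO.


b = λv(v − 1)/(k(k − 1)) = 6·120·119/(35·34) = 85680/1190 = 72.
Compare with v = 120: b < v, so Fisher's inequality fails.

NO


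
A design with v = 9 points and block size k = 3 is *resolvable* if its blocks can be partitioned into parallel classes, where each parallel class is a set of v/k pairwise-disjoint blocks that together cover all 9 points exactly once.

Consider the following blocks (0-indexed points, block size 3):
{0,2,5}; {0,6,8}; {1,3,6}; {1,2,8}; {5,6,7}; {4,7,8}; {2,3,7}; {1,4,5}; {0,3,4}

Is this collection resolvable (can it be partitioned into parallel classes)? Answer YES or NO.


v = 9, block size k = 3, number of blocks = 9.
For resolvability, blocks must partition into parallel classes of size v/k = 3.
Total blocks must therefore be a multiple of 3: 9 = 3·3 + 0 ⇒ divisible ✓.
Greedy packing gives 3 candidate class(es). Each should be a full parallel class (size 3, covers all 9 points).
  Class 1 (3 blocks): {0,2,5}; {1,3,6}; {4,7,8}. Points covered: [0, 1, 2, 3, 4, 5, 6, 7, 8].
  Class 2 (3 blocks): {0,6,8}; {2,3,7}; {1,4,5}. Points covered: [0, 1, 2, 3, 4, 5, 6, 7, 8].
  Class 3 (3 blocks): {1,2,8}; {5,6,7}; {0,3,4}. Points covered: [0, 1, 2, 3, 4, 5, 6, 7, 8].
All classes full (size 3)? YES. All classes cover every point? YES.
Resolvable? YES.

YES


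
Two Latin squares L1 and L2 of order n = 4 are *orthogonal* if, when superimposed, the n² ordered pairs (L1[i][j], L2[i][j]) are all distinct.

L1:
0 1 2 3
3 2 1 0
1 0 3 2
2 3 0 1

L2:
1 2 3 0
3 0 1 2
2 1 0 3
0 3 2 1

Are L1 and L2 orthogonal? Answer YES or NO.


Form the n² = 16 superimposed pairs (L1[i][j], L2[i][j]), row by row (rows and columns indexed from 0):
row 0: (0,1) (1,2) (2,3) (3,0)
row 1: (3,3) (2,0) (1,1) (0,2)
row 2: (1,2) (0,1) (3,0) (2,3)
row 3: (2,0) (3,3) (0,2) (1,1)
Orthogonality requires all 16 pairs distinct.
But the pair (1,2) repeats: cell (0,1) has L1 = 1, L2 = 2, and cell (2,0) has L1 = 1, L2 = 2.
A repeated pair means some other pair never occurs (only 8 distinct pairs out of 16), so the squares are not orthogonal.
Conclusion: NO.

NO


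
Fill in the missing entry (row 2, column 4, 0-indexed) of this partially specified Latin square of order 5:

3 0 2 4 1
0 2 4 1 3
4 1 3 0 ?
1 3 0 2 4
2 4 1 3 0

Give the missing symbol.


Row 2 contains symbols [0, 1, 3, 4] — missing [2].
Column 4 contains symbols [0, 1, 3, 4] — missing [2].
The missing symbol must appear in both missing sets; intersection = [2].
Therefore the hidden value is 2.

Missing value = 2.


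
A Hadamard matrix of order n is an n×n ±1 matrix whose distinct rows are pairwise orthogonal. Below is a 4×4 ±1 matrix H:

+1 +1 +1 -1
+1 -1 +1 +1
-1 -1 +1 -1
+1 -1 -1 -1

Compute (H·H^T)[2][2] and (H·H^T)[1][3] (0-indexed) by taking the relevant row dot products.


Row 1 of H: [1, -1, 1, 1].
Row 2 of H: [-1, -1, 1, -1].
Row 3 of H: [1, -1, -1, -1].
(H·H^T)[2][2] = Σ_j H[2][j]·H[2][j] = (-1)² + (-1)² + (1)² + (-1)² = 1 + 1 + 1 + 1 = 4.
(H·H^T)[1][3] = Σ_j H[1][j]·H[3][j] = (1)·(1) + (-1)·(-1) + (1)·(-1) + (1)·(-1) = 1 + 1 + -1 + -1 = 0.
So rows 1 and 3 are orthogonal; the diagonal entry equals n = 4.

(2,2) entry = 4; (1,3) entry = 0.


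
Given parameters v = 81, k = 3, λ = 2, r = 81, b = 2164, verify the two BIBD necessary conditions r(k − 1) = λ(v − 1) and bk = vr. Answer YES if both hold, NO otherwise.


Condition (i): r(k − 1) = 81·2 = 162; λ(v − 1) = 2·80 = 160. Match? NO.
Condition (ii): bk = 2164·3 = 6492; vr = 81·81 = 6561. Match? NO.
Both conditions hold? NO.

NO


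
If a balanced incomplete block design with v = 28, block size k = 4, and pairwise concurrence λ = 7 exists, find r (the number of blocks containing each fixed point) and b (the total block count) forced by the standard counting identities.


Any 2-(v, k, λ) BIBD satisfies two necessary conditions:
  (i)  Each point sits in r blocks, and counting incidences through any fixed point gives r(k − 1) = λ(v − 1), so r = λ(v − 1)/(k − 1).
  (ii) Total incidences bk = vr, so b = vr/k.
Step 1: r = λ(v − 1)/(k − 1) = 7·(28 − 1)/(4 − 1) = 7·27/3 = 189/3 = 63.
Step 2: b = vr/k = 28·63/4 = 1764/4 = 441.
Check integrality: r = 63 ∈ Z ✓, b = 441 ∈ Z ✓.
(These identities are necessary conditions: they determine r and b for any design with these parameters, but do not by themselves prove that one exists.)

r = 63, b = 441.


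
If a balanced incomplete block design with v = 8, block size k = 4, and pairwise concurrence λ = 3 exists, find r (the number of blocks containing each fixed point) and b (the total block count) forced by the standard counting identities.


Any 2-(v, k, λ) BIBD satisfies two necessary conditions:
  (i)  Each point sits in r blocks, and counting incidences through any fixed point gives r(k − 1) = λ(v − 1), so r = λ(v − 1)/(k − 1).
  (ii) Total incidences bk = vr, so b = vr/k.
Step 1: r = λ(v − 1)/(k − 1) = 3·(8 − 1)/(4 − 1) = 3·7/3 = 21/3 = 7.
Step 2: b = vr/k = 8·7/4 = 56/4 = 14.
Check integrality: r = 7 ∈ Z ✓, b = 14 ∈ Z ✓.
(These identities are necessary conditions: they determine r and b for any design with these parameters, but do not by themselves prove that one exists.)

r = 7, b = 14.


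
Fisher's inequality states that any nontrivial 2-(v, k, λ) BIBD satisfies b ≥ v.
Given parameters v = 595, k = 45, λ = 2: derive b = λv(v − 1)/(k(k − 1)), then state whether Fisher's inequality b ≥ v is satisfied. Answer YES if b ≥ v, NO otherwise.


r = λ(v − 1)/(k − 1) = 2·594/44 = 27.
b = vr/k = 595·27/45 = 357.
Fisher's inequality: b ≥ v ⇔ 357 ≥ 595? NO.

NO


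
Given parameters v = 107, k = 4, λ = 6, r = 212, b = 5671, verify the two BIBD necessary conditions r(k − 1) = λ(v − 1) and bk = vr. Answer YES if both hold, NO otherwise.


Condition (i): r(k − 1) = 212·3 = 636; λ(v − 1) = 6·106 = 636. Match? YES.
Condition (ii): bk = 5671·4 = 22684; vr = 107·212 = 22684. Match? YES.
Both conditions hold? YES.

YES


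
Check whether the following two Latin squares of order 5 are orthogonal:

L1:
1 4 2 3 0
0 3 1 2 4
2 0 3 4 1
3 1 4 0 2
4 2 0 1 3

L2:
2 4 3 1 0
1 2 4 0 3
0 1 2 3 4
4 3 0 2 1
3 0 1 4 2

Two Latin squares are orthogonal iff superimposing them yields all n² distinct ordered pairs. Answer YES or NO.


Form the n² = 25 superimposed pairs (L1[i][j], L2[i][j]), row by row (rows and columns indexed from 0):
row 0: (1,2) (4,4) (2,3) (3,1) (0,0)
row 1: (0,1) (3,2) (1,4) (2,0) (4,3)
row 2: (2,0) (0,1) (3,2) (4,3) (1,4)
row 3: (3,4) (1,3) (4,0) (0,2) (2,1)
row 4: (4,3) (2,0) (0,1) (1,4) (3,2)
Orthogonality requires all 25 pairs distinct.
But the pair (2,0) repeats: cell (1,3) has L1 = 2, L2 = 0, and cell (2,0) has L1 = 2, L2 = 0.
A repeated pair means some other pair never occurs (only 15 distinct pairs out of 25), so the squares are not orthogonal.
Conclusion: NO.

NO


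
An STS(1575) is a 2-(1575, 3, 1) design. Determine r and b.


An STS(v) is a 2-(v, 3, 1) BIBD: block size k = 3, λ = 1.
Replication: r(k − 1) = λ(v − 1) ⇒ r·2 = 1575 − 1 = 1574 ⇒ r = 787.
Block count: b = v(v − 1)/6 = 1575·1574/6 = 2479050/6 = 413175.

r = 787, b = 413175.


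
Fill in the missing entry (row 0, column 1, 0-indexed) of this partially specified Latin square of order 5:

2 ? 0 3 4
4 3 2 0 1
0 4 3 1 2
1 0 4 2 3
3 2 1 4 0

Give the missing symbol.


Row 0 contains symbols [0, 2, 3, 4] — missing [1].
Column 1 contains symbols [0, 2, 3, 4] — missing [1].
The missing symbol must appear in both missing sets; intersection = [1].
Therefore the hidden value is 1.

Missing value = 1.


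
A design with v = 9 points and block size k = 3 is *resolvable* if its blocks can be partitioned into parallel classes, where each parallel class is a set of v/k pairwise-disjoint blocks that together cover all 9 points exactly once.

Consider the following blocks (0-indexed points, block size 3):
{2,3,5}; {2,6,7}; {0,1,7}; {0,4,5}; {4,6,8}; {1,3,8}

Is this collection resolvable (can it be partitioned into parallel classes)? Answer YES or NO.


v = 9, block size k = 3, number of blocks = 6.
For resolvability, blocks must partition into parallel classes of size v/k = 3.
Total blocks must therefore be a multiple of 3: 6 = 3·2 + 0 ⇒ divisible ✓.
Greedy packing gives 2 candidate class(es). Each should be a full parallel class (size 3, covers all 9 points).
  Class 1 (3 blocks): {2,3,5}; {0,1,7}; {4,6,8}. Points covered: [0, 1, 2, 3, 4, 5, 6, 7, 8].
  Class 2 (3 blocks): {2,6,7}; {0,4,5}; {1,3,8}. Points covered: [0, 1, 2, 3, 4, 5, 6, 7, 8].
All classes full (size 3)? YES. All classes cover every point? YES.
Resolvable? YES.

YES


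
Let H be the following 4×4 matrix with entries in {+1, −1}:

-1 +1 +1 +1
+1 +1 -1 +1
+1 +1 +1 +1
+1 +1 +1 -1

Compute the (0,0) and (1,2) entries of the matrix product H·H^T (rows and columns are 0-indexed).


Row 0 of H: [-1, 1, 1, 1].
Row 1 of H: [1, 1, -1, 1].
Row 2 of H: [1, 1, 1, 1].
(H·H^T)[0][0] = Σ_j H[0][j]·H[0][j] = (-1)² + (1)² + (1)² + (1)² = 1 + 1 + 1 + 1 = 4.
(H·H^T)[1][2] = Σ_j H[1][j]·H[2][j] = (1)·(1) + (1)·(1) + (-1)·(1) + (1)·(1) = 1 + 1 + -1 + 1 = 2.
Rows 1 and 2 are not orthogonal (dot product = 2 ≠ 0), so H is not a Hadamard matrix.

(0,0) entry = 4; (1,2) entry = 2.


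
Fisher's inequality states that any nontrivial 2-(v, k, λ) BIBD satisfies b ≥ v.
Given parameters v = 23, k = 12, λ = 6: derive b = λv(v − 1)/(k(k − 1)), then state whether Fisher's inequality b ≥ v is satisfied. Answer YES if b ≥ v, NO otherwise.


r = λ(v − 1)/(k − 1) = 6·22/11 = 12.
b = vr/k = 23·12/12 = 23.
Fisher's inequality: b ≥ v ⇔ 23 ≥ 23? YES.

YES


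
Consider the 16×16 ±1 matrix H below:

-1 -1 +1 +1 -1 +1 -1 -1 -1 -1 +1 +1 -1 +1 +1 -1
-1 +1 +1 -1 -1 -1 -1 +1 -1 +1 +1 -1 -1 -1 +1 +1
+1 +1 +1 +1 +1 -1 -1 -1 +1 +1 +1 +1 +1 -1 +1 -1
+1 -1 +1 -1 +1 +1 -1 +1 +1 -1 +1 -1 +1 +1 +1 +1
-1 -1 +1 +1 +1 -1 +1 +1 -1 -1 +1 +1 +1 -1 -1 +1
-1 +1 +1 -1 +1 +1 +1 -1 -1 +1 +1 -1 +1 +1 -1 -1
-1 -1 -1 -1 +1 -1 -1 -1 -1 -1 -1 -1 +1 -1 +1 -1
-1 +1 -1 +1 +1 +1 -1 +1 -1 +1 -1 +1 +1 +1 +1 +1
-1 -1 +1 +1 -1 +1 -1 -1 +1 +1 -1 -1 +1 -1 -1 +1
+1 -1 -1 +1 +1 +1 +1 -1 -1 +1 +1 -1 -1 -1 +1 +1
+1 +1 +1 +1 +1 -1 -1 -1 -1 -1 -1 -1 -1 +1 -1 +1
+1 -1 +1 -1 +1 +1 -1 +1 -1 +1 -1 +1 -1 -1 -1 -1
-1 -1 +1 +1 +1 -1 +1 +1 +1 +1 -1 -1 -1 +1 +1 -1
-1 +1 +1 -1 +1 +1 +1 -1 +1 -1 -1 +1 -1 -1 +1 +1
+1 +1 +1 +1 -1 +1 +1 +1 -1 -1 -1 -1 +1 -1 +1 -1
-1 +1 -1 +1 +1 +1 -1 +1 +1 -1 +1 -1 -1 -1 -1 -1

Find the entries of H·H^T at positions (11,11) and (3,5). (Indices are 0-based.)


Row 3 of H: [1, -1, 1, -1, 1, 1, -1, 1, 1, -1, 1, -1, 1, 1, 1, 1].
Row 5 of H: [-1, 1, 1, -1, 1, 1, 1, -1, -1, 1, 1, -1, 1, 1, -1, -1].
Row 11 of H: [1, -1, 1, -1, 1, 1, -1, 1, -1, 1, -1, 1, -1, -1, -1, -1].
(H·H^T)[11][11] = Σ_j H[11][j]·H[11][j] = (1)² + (-1)² + (1)² + (-1)² + (1)² + (1)² + (-1)² + (1)² + (-1)² + (1)² + (-1)² + (1)² + (-1)² + (-1)² + (-1)² + (-1)² = 1 + 1 + 1 + 1 + 1 + 1 + 1 + 1 + 1 + 1 + 1 + 1 + 1 + 1 + 1 + 1 = 16.
(H·H^T)[3][5] = Σ_j H[3][j]·H[5][j] = (1)·(-1) + (-1)·(1) + (1)·(1) + (-1)·(-1) + (1)·(1) + (1)·(1) + (-1)·(1) + (1)·(-1) + (1)·(-1) + (-1)·(1) + (1)·(1) + (-1)·(-1) + (1)·(1) + (1)·(1) + (1)·(-1) + (1)·(-1) = -1 + -1 + 1 + 1 + 1 + 1 + -1 + -1 + -1 + -1 + 1 + 1 + 1 + 1 + -1 + -1 = 0.
So rows 3 and 5 are orthogonal; the diagonal entry equals n = 16.

(11,11) entry = 16; (3,5) entry = 0.


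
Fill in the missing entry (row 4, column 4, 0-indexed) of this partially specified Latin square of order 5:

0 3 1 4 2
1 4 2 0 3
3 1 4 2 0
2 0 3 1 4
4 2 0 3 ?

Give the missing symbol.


Row 4 contains symbols [0, 2, 3, 4] — missing [1].
Column 4 contains symbols [0, 2, 3, 4] — missing [1].
The missing symbol must appear in both missing sets; intersection = [1].
Therefore the hidden value is 1.

Missing value = 1.


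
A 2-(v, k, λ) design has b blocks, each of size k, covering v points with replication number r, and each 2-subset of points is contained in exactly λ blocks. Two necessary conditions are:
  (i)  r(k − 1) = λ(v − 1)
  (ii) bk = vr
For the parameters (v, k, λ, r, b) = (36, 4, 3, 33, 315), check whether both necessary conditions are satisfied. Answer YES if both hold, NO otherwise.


Condition (i): r(k − 1) = 33·3 = 99; λ(v − 1) = 3·35 = 105. Match? NO.
Condition (ii): bk = 315·4 = 1260; vr = 36·33 = 1188. Match? NO.
Both conditions hold? NO.

NO


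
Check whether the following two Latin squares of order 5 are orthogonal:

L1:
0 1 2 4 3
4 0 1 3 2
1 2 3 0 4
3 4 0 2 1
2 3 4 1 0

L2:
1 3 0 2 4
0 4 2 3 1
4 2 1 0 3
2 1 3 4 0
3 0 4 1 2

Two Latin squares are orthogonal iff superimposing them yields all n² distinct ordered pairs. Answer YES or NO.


Form the n² = 25 superimposed pairs (L1[i][j], L2[i][j]), row by row (rows and columns indexed from 0):
row 0: (0,1) (1,3) (2,0) (4,2) (3,4)
row 1: (4,0) (0,4) (1,2) (3,3) (2,1)
row 2: (1,4) (2,2) (3,1) (0,0) (4,3)
row 3: (3,2) (4,1) (0,3) (2,4) (1,0)
row 4: (2,3) (3,0) (4,4) (1,1) (0,2)
Orthogonality requires all 25 pairs distinct.
Check by first coordinate: for each symbol s of L1, list the L2 entries in the n cells where L1 = s; they must all differ.
  L1 = 0: L2 entries (in reading order) 1, 4, 0, 3, 2 — all 5 distinct ✓
  L1 = 1: L2 entries (in reading order) 3, 2, 4, 0, 1 — all 5 distinct ✓
  L1 = 2: L2 entries (in reading order) 0, 1, 2, 4, 3 — all 5 distinct ✓
  L1 = 3: L2 entries (in reading order) 4, 3, 1, 2, 0 — all 5 distinct ✓
  L1 = 4: L2 entries (in reading order) 2, 0, 3, 1, 4 — all 5 distinct ✓
Every symbol of L1 meets every symbol of L2 exactly once, so all 25 pairs are distinct (25 of 25).
Conclusion: YES.

YES


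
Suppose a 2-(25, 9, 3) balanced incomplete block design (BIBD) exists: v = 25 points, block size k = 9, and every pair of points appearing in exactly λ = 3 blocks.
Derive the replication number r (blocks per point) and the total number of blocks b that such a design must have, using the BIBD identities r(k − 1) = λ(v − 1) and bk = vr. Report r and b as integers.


Any 2-(v, k, λ) BIBD satisfies two necessary conditions:
  (i)  Each point sits in r blocks, and counting incidences through any fixed point gives r(k − 1) = λ(v − 1), so r = λ(v − 1)/(k − 1).
  (ii) Total incidences bk = vr, so b = vr/k.
Step 1: r = λ(v − 1)/(k − 1) = 3·(25 − 1)/(9 − 1) = 3·24/8 = 72/8 = 9.
Step 2: b = vr/k = 25·9/9 = 225/9 = 25.
Check integrality: r = 9 ∈ Z ✓, b = 25 ∈ Z ✓.
(These identities are necessary conditions: they determine r and b for any design with these parameters, but do not by themselves prove that one exists.)

r = 9, b = 25.


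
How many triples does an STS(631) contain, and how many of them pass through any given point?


An STS(v) is a 2-(v, 3, 1) BIBD: block size k = 3, λ = 1.
Replication: r(k − 1) = λ(v − 1) ⇒ r·2 = 631 − 1 = 630 ⇒ r = 315.
Block count: bk = vr ⇒ b·3 = 631·315 = 198765 ⇒ b = 66255.
(Check via b = v(v − 1)/6 = 631·630/6 = 397530/6 = 66255.)

r = 315, b = 66255.


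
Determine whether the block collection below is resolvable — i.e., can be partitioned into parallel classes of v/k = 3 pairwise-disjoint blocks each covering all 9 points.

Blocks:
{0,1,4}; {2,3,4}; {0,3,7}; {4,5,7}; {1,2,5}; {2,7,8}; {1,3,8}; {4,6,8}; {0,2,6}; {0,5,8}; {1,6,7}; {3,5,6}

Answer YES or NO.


v = 9, block size k = 3, number of blocks = 12.
For resolvability, blocks must partition into parallel classes of size v/k = 3.
Total blocks must therefore be a multiple of 3: 12 = 3·4 + 0 ⇒ divisible ✓.
Greedy packing gives 4 candidate class(es). Each should be a full parallel class (size 3, covers all 9 points).
  Class 1 (3 blocks): {0,1,4}; {2,7,8}; {3,5,6}. Points covered: [0, 1, 2, 3, 4, 5, 6, 7, 8].
  Class 2 (3 blocks): {2,3,4}; {0,5,8}; {1,6,7}. Points covered: [0, 1, 2, 3, 4, 5, 6, 7, 8].
  Class 3 (3 blocks): {0,3,7}; {1,2,5}; {4,6,8}. Points covered: [0, 1, 2, 3, 4, 5, 6, 7, 8].
  Class 4 (3 blocks): {4,5,7}; {1,3,8}; {0,2,6}. Points covered: [0, 1, 2, 3, 4, 5, 6, 7, 8].
All classes full (size 3)? YES. All classes cover every point? YES.
Resolvable? YES.

YES


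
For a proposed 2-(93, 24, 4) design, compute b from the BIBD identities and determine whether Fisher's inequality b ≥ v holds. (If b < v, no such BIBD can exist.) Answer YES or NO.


b = λv(v − 1)/(k(k − 1)) = 4·93·92/(24·23) = 34224/552 = 62.
Compare with v = 93: b < v, so Fisher's inequality fails.

NO


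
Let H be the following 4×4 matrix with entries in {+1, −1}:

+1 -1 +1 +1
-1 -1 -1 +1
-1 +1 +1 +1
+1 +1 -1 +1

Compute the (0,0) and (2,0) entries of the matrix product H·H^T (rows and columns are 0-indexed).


Row 0 of H: [1, -1, 1, 1].
Row 2 of H: [-1, 1, 1, 1].
(H·H^T)[0][0] = Σ_j H[0][j]·H[0][j] = (1)² + (-1)² + (1)² + (1)² = 1 + 1 + 1 + 1 = 4.
(H·H^T)[2][0] = Σ_j H[2][j]·H[0][j] = (-1)·(1) + (1)·(-1) + (1)·(1) + (1)·(1) = -1 + -1 + 1 + 1 = 0.
So rows 2 and 0 are orthogonal; the diagonal entry equals n = 4.

(0,0) entry = 4; (2,0) entry = 0.


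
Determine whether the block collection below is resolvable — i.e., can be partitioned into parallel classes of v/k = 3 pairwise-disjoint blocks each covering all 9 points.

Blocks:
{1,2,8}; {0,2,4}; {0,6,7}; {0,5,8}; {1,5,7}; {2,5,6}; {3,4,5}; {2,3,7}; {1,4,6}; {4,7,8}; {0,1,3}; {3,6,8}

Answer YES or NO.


v = 9, block size k = 3, number of blocks = 12.
For resolvability, blocks must partition into parallel classes of size v/k = 3.
Total blocks must therefore be a multiple of 3: 12 = 3·4 + 0 ⇒ divisible ✓.
Greedy packing gives 4 candidate class(es). Each should be a full parallel class (size 3, covers all 9 points).
  Class 1 (3 blocks): {1,2,8}; {0,6,7}; {3,4,5}. Points covered: [0, 1, 2, 3, 4, 5, 6, 7, 8].
  Class 2 (3 blocks): {0,2,4}; {1,5,7}; {3,6,8}. Points covered: [0, 1, 2, 3, 4, 5, 6, 7, 8].
  Class 3 (3 blocks): {0,5,8}; {2,3,7}; {1,4,6}. Points covered: [0, 1, 2, 3, 4, 5, 6, 7, 8].
  Class 4 (3 blocks): {2,5,6}; {4,7,8}; {0,1,3}. Points covered: [0, 1, 2, 3, 4, 5, 6, 7, 8].
All classes full (size 3)? YES. All classes cover every point? YES.
Resolvable? YES.

YES


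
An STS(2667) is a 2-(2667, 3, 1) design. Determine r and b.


An STS(v) is a 2-(v, 3, 1) BIBD: block size k = 3, λ = 1.
Replication: r(k − 1) = λ(v − 1) ⇒ r·2 = 2667 − 1 = 2666 ⇒ r = 1333.
Block count: bk = vr ⇒ b·3 = 2667·1333 = 3555111 ⇒ b = 1185037.
(Check via b = v(v − 1)/6 = 2667·2666/6 = 7110222/6 = 1185037.)

r = 1333, b = 1185037.


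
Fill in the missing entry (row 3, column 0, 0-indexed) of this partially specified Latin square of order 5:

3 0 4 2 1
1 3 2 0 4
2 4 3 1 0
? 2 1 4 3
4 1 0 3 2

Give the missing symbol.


Row 3 contains symbols [1, 2, 3, 4] — missing [0].
Column 0 contains symbols [1, 2, 3, 4] — missing [0].
The missing symbol must appear in both missing sets; intersection = [0].
Therefore the hidden value is 0.

Missing value = 0.


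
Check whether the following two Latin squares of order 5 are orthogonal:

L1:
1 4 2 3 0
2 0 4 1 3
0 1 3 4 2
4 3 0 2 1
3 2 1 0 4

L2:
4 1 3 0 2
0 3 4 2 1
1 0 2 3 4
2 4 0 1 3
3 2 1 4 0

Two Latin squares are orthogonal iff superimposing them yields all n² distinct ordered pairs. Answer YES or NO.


Form the n² = 25 superimposed pairs (L1[i][j], L2[i][j]), row by row (rows and columns indexed from 0):
row 0: (1,4) (4,1) (2,3) (3,0) (0,2)
row 1: (2,0) (0,3) (4,4) (1,2) (3,1)
row 2: (0,1) (1,0) (3,2) (4,3) (2,4)
row 3: (4,2) (3,4) (0,0) (2,1) (1,3)
row 4: (3,3) (2,2) (1,1) (0,4) (4,0)
Orthogonality requires all 25 pairs distinct.
Check by first coordinate: for each symbol s of L1, list the L2 entries in the n cells where L1 = s; they must all differ.
  L1 = 0: L2 entries (in reading order) 2, 3, 1, 0, 4 — all 5 distinct ✓
  L1 = 1: L2 entries (in reading order) 4, 2, 0, 3, 1 — all 5 distinct ✓
  L1 = 2: L2 entries (in reading order) 3, 0, 4, 1, 2 — all 5 distinct ✓
  L1 = 3: L2 entries (in reading order) 0, 1, 2, 4, 3 — all 5 distinct ✓
  L1 = 4: L2 entries (in reading order) 1, 4, 3, 2, 0 — all 5 distinct ✓
Every symbol of L1 meets every symbol of L2 exactly once, so all 25 pairs are distinct (25 of 25).
Conclusion: YES.

YES


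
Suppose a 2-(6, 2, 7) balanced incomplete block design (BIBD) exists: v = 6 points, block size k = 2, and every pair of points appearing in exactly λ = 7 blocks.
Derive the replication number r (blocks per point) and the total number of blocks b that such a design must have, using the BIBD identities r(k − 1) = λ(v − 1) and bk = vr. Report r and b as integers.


Any 2-(v, k, λ) BIBD satisfies two necessary conditions:
  (i)  Each point sits in r blocks, and counting incidences through any fixed point gives r(k − 1) = λ(v − 1), so r = λ(v − 1)/(k − 1).
  (ii) Total incidences bk = vr, so b = vr/k.
Step 1: r = λ(v − 1)/(k − 1) = 7·(6 − 1)/(2 − 1) = 7·5/1 = 35/1 = 35.
Step 2: b = vr/k = 6·35/2 = 210/2 = 105.
Check integrality: r = 35 ∈ Z ✓, b = 105 ∈ Z ✓.
(These identities are necessary conditions: they determine r and b for any design with these parameters, but do not by themselves prove that one exists.)

r = 35, b = 105.


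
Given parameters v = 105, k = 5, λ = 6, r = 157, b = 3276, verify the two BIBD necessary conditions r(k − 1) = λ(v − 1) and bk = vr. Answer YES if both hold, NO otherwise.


Condition (i): r(k − 1) = 157·4 = 628; λ(v − 1) = 6·104 = 624. Match? NO.
Condition (ii): bk = 3276·5 = 16380; vr = 105·157 = 16485. Match? NO.
Both conditions hold? NO.

NO


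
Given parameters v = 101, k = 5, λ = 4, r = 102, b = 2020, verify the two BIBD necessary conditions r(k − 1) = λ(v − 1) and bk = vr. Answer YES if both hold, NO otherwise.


Condition (i): r(k − 1) = 102·4 = 408; λ(v − 1) = 4·100 = 400. Match? NO.
Condition (ii): bk = 2020·5 = 10100; vr = 101·102 = 10302. Match? NO.
Both conditions hold? NO.

NO


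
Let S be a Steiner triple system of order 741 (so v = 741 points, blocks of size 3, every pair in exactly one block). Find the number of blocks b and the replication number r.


An STS(v) is a 2-(v, 3, 1) BIBD: block size k = 3, λ = 1.
Replication: r(k − 1) = λ(v − 1) ⇒ r·2 = 741 − 1 = 740 ⇒ r = 370.
Block count: b = v(v − 1)/6 = 741·740/6 = 548340/6 = 91390.
(Check via bk = vr: 91390·3 = 274170 = 741·370 = 274170 ✓.)

r = 370, b = 91390.


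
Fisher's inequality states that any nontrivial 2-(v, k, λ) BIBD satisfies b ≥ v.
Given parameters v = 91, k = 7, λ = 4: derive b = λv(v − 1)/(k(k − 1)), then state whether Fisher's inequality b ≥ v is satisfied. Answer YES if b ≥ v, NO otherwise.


b = λv(v − 1)/(k(k − 1)) = 4·91·90/(7·6) = 32760/42 = 780.
Compare with v = 91: b ≥ v, so Fisher's inequality holds.

YES


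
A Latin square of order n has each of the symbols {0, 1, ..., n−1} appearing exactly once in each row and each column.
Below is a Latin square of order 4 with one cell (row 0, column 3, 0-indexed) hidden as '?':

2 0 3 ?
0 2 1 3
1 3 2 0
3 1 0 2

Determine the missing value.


Row 0 contains symbols [0, 2, 3] — missing [1].
Column 3 contains symbols [0, 2, 3] — missing [1].
The missing symbol must appear in both missing sets; intersection = [1].
Therefore the hidden value is 1.

Missing value = 1.


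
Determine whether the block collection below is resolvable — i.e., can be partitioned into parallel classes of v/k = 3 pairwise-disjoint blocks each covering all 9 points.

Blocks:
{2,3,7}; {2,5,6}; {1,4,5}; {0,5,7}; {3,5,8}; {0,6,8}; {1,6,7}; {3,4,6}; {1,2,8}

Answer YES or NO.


v = 9, block size k = 3, number of blocks = 9.
For resolvability, blocks must partition into parallel classes of size v/k = 3.
Total blocks must therefore be a multiple of 3: 9 = 3·3 + 0 ⇒ divisible ✓.
Consider block {2,5,6}. It intersects every other block in the collection, so no parallel class of size 3 can contain it.
Since every block must belong to some parallel class in a resolution, the collection cannot be partitioned into parallel classes.
Resolvable? NO.

NO


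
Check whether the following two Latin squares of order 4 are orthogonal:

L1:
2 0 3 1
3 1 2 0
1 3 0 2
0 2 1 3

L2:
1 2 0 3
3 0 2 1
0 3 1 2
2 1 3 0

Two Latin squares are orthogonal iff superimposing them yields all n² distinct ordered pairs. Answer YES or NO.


Form the n² = 16 superimposed pairs (L1[i][j], L2[i][j]), row by row (rows and columns indexed from 0):
row 0: (2,1) (0,2) (3,0) (1,3)
row 1: (3,3) (1,0) (2,2) (0,1)
row 2: (1,0) (3,3) (0,1) (2,2)
row 3: (0,2) (2,1) (1,3) (3,0)
Orthogonality requires all 16 pairs distinct.
But the pair (1,0) repeats: cell (1,1) has L1 = 1, L2 = 0, and cell (2,0) has L1 = 1, L2 = 0.
A repeated pair means some other pair never occurs (only 8 distinct pairs out of 16), so the squares are not orthogonal.
Conclusion: NO.

NO


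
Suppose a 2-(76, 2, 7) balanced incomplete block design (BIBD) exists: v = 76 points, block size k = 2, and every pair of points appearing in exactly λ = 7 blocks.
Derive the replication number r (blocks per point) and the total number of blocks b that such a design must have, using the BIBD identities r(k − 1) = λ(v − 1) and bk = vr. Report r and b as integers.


Any 2-(v, k, λ) BIBD satisfies two necessary conditions:
  (i)  Each point sits in r blocks, and counting incidences through any fixed point gives r(k − 1) = λ(v − 1), so r = λ(v − 1)/(k − 1).
  (ii) Total incidences bk = vr, so b = vr/k.
Step 1: r = λ(v − 1)/(k − 1) = 7·(76 − 1)/(2 − 1) = 7·75/1 = 525/1 = 525.
Step 2: b = vr/k = 76·525/2 = 39900/2 = 19950.
Check integrality: r = 525 ∈ Z ✓, b = 19950 ∈ Z ✓.
(These identities are necessary conditions: they determine r and b for any design with these parameters, but do not by themselves prove that one exists.)

r = 525, b = 19950.


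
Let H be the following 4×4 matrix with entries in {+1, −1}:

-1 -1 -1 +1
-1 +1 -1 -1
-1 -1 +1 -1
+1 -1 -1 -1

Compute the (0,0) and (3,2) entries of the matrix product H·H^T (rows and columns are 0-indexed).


Row 0 of H: [-1, -1, -1, 1].
Row 2 of H: [-1, -1, 1, -1].
Row 3 of H: [1, -1, -1, -1].
(H·H^T)[0][0] = Σ_j H[0][j]·H[0][j] = (-1)² + (-1)² + (-1)² + (1)² = 1 + 1 + 1 + 1 = 4.
(H·H^T)[3][2] = Σ_j H[3][j]·H[2][j] = (1)·(-1) + (-1)·(-1) + (-1)·(1) + (-1)·(-1) = -1 + 1 + -1 + 1 = 0.
So rows 3 and 2 are orthogonal; the diagonal entry equals n = 4.

(0,0) entry = 4; (3,2) entry = 0.


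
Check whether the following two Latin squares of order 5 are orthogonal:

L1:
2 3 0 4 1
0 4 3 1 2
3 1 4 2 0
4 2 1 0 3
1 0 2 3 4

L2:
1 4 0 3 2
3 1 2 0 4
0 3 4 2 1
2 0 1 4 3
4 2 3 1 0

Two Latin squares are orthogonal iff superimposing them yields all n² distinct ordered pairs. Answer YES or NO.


Form the n² = 25 superimposed pairs (L1[i][j], L2[i][j]), row by row (rows and columns indexed from 0):
row 0: (2,1) (3,4) (0,0) (4,3) (1,2)
row 1: (0,3) (4,1) (3,2) (1,0) (2,4)
row 2: (3,0) (1,3) (4,4) (2,2) (0,1)
row 3: (4,2) (2,0) (1,1) (0,4) (3,3)
row 4: (1,4) (0,2) (2,3) (3,1) (4,0)
Orthogonality requires all 25 pairs distinct.
Check by first coordinate: for each symbol s of L1, list the L2 entries in the n cells where L1 = s; they must all differ.
  L1 = 0: L2 entries (in reading order) 0, 3, 1, 4, 2 — all 5 distinct ✓
  L1 = 1: L2 entries (in reading order) 2, 0, 3, 1, 4 — all 5 distinct ✓
  L1 = 2: L2 entries (in reading order) 1, 4, 2, 0, 3 — all 5 distinct ✓
  L1 = 3: L2 entries (in reading order) 4, 2, 0, 3, 1 — all 5 distinct ✓
  L1 = 4: L2 entries (in reading order) 3, 1, 4, 2, 0 — all 5 distinct ✓
Every symbol of L1 meets every symbol of L2 exactly once, so all 25 pairs are distinct (25 of 25).
Conclusion: YES.

YES
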